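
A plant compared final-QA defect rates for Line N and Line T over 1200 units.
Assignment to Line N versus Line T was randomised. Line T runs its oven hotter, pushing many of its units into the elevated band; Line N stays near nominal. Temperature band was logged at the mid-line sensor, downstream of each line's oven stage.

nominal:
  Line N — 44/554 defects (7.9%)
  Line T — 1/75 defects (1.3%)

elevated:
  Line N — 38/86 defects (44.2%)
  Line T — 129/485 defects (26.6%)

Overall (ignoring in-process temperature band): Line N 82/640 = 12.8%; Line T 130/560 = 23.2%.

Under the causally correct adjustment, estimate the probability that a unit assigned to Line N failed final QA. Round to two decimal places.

0.13

The in-process temperature band-specific comparison favours Line T throughout, but the pooled figures favour Line N. The question is whether to condition on in-process temperature band.
In-process temperature band is downstream of the line. One should not condition on a consequence of treatment, so the overall rates are the right comparison.
So P(outcome | do(Line N)) is just the pooled rate for Line N: 82/640 = 0.128.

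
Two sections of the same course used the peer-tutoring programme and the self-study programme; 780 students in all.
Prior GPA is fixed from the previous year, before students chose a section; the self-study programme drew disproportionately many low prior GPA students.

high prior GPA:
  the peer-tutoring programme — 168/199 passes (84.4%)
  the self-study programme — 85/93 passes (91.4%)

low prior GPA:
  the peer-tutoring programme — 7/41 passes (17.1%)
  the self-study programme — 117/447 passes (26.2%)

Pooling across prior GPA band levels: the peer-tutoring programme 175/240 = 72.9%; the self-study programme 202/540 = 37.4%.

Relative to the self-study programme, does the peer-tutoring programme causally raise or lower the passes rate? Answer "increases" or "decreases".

Prior GPA band is set before the teaching method has any effect — it is not caused by the teaching method — and it independently drives the outcome. That makes it a confounder, so the causal comparison is within prior GPA band levels.
Within each level — high prior GPA: 84.4% vs 91.4%; low prior GPA: 17.1% vs 26.2% — the self-study programme is higher every time.

decreases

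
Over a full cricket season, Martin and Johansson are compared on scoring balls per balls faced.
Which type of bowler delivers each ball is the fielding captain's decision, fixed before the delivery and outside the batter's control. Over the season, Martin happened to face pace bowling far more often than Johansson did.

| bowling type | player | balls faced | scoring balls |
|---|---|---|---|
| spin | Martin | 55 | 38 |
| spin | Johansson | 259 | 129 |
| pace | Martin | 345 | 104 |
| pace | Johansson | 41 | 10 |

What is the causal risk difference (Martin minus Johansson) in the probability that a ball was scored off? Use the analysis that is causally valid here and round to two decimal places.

+0.12

Martin is higher inside every bowling type stratum but Johansson is higher in aggregate. Whether to stratify depends on how bowling type relates to the player.
Bowling type is set before the player has any effect — it is not caused by the player — and it independently drives the outcome. That makes it a confounder, so the causal comparison is within bowling type levels.
Adjusting over the population distribution of bowling type: 0.449·(0.691−0.498) + 0.551·(0.301−0.244) = +0.118.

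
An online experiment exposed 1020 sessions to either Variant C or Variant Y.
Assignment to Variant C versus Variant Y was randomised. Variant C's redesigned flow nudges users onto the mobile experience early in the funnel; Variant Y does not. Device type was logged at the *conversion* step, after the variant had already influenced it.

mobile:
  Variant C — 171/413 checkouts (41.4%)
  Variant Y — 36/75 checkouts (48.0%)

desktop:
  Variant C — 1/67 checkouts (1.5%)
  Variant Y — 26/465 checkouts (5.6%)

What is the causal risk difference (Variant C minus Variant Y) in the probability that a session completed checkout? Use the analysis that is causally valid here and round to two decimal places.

Variant Y is higher inside every device type stratum but Variant C is higher in aggregate. Whether to stratify depends on how device type relates to the variant.
The distribution of device type is itself part of what the variant does — it is an intermediate outcome. Holding it fixed would remove that part of the effect; the total effect is the pooled difference.
The causal difference is the pooled difference: 0.358 − 0.115 = +0.244.

+0.24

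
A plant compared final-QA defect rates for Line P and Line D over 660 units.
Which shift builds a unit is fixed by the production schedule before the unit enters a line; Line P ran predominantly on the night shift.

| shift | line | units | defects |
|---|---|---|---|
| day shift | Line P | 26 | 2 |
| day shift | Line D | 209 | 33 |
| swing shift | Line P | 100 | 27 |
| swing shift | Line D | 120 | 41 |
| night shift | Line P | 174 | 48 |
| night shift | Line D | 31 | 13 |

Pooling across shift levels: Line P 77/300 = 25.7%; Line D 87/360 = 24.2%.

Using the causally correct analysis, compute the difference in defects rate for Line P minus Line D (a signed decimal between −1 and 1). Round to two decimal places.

Line P is lower inside every shift stratum but Line D is lower in aggregate. Whether to stratify depends on how shift relates to the line.
Shift satisfies the back-door criterion: it is not a descendant of the line, and it blocks the spurious path from line to outcome. Adjusting for it (i.e., using the within-shift rates) gives the causal effect.
Adjusting over the population distribution of shift: 0.356·(0.077−0.158) + 0.333·(0.270−0.342) + 0.311·(0.276−0.419) = -0.097.

-0.10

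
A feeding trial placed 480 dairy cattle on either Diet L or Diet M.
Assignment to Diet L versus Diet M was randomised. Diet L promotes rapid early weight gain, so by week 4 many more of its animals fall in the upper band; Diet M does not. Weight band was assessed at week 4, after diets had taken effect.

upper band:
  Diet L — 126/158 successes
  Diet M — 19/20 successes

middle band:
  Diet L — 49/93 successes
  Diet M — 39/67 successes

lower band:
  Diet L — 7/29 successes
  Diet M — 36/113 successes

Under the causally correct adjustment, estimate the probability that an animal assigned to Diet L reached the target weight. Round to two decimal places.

The week-4 weight band-specific comparison favours Diet M throughout, but the pooled figures favour Diet L. The question is whether to condition on week-4 weight band.
Week-4 weight band is recorded after the diet and is itself shifted by it — it sits on the causal path from diet to outcome. Conditioning on a mediator would strip out part of the effect we want; the pooled comparison gives the total causal effect.
So P(outcome | do(Diet L)) is just the pooled rate for Diet L: 182/280 = 0.650.

0.65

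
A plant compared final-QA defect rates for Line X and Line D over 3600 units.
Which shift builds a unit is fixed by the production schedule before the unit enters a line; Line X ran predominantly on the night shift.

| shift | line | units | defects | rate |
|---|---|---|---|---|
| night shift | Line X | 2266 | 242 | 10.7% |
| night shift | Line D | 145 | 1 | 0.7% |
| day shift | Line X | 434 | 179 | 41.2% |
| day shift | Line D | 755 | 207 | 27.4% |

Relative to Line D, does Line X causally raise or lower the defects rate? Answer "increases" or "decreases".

The stratified and pooled comparisons disagree (Line D wins within each shift; Line X wins overall), so the answer turns on the causal role of shift.
Since shift is a pre-existing factor (not a product of the line) and it affects the outcome on its own, it is a confounder. The stratified rates, not the pooled rate, identify the causal effect.
Within each level — night shift: 10.7% vs 0.7%; day shift: 41.2% vs 27.4% — Line D is lower every time.

increases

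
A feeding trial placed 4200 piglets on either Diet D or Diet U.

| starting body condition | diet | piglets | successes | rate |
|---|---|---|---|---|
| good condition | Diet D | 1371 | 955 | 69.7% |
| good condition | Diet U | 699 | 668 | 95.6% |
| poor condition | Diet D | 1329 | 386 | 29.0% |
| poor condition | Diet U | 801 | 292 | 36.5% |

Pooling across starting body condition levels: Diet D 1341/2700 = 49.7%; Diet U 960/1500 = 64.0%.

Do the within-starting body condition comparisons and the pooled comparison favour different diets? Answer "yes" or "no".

no

Within each starting body condition level (good condition 69.7% vs 95.6%; poor condition 29.0% vs 36.5%), Diet U has the higher rate every time. Pooled: 49.7% vs 64.0% — Diet U has the higher rate overall. They agree.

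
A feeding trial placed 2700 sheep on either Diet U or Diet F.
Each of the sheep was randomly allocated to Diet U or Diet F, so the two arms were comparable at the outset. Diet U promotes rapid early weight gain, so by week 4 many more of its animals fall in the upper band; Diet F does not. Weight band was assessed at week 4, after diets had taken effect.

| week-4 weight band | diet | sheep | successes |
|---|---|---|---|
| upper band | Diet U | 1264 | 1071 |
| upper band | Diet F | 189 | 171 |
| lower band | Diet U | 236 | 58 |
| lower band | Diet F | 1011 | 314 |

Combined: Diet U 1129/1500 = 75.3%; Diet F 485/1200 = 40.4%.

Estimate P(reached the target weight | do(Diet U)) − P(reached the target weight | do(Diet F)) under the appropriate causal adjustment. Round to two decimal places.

+0.35

Within every week-4 weight band level Diet F has the higher rate, yet pooled Diet U does — Simpson's reversal.
Week-4 weight band is downstream of the diet. One should not condition on a consequence of treatment, so the overall rates are the right comparison.
The causal difference is the pooled difference: 0.753 − 0.404 = +0.348.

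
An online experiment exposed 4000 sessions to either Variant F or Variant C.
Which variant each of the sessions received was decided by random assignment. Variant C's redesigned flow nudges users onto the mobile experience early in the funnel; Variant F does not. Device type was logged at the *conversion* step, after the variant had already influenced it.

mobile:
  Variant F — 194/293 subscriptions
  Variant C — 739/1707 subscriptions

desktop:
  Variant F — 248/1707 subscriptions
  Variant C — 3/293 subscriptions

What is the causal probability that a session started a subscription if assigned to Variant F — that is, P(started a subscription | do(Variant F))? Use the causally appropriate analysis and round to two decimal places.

0.22

Because the variant influences device type, device type is a post-treatment mediator, not a confounder. Stratifying on it would bias the estimate; the causal effect is the crude pooled difference.
So P(outcome | do(Variant F)) is just the pooled rate for Variant F: 442/2000 = 0.221.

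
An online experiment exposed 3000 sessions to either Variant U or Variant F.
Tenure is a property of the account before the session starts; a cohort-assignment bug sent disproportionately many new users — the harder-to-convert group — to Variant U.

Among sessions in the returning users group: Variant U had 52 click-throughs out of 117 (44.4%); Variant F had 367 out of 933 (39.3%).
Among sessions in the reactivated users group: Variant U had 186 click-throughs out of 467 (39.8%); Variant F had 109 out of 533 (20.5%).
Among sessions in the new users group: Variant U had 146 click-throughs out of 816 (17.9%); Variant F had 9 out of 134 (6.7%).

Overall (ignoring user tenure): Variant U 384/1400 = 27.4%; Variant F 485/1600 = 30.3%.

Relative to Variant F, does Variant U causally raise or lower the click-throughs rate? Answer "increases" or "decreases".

increases

The user tenure-specific comparison favours Variant U throughout, but the pooled figures favour Variant F. The question is whether to condition on user tenure.
User tenure satisfies the back-door criterion: it is not a descendant of the variant, and it blocks the spurious path from variant to outcome. Adjusting for it (i.e., using the within-user tenure rates) gives the causal effect.
Within each level — returning users: 44.4% vs 39.3%; reactivated users: 39.8% vs 20.5%; new users: 17.9% vs 6.7% — Variant U is higher every time.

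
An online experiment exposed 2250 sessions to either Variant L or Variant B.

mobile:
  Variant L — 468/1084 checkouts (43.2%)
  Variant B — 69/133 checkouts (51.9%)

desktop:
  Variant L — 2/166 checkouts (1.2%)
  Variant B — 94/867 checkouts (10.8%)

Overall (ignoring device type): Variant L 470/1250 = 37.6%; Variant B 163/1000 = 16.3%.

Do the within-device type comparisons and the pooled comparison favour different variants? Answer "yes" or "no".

yes

Within each device type level (mobile 43.2% vs 51.9%; desktop 1.2% vs 10.8%), Variant B has the higher rate every time. Pooled: 37.6% vs 16.3% — Variant L has the higher rate overall. The two comparisons disagree.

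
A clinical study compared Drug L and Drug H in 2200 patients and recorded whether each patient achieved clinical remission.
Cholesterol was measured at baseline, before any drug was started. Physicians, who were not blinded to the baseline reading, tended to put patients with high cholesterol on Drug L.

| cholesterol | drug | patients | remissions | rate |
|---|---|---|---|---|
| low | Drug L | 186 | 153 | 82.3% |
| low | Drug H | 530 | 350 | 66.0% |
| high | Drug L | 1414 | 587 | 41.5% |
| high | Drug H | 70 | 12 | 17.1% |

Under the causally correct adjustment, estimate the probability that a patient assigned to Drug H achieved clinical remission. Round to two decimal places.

0.33

Cholesterol satisfies the back-door criterion: it is not a descendant of the drug, and it blocks the spurious path from drug to outcome. Adjusting for it (i.e., using the within-cholesterol rates) gives the causal effect.
Standardising Drug H to the population cholesterol mix: 0.325·350/530 + 0.675·12/70 = 0.331.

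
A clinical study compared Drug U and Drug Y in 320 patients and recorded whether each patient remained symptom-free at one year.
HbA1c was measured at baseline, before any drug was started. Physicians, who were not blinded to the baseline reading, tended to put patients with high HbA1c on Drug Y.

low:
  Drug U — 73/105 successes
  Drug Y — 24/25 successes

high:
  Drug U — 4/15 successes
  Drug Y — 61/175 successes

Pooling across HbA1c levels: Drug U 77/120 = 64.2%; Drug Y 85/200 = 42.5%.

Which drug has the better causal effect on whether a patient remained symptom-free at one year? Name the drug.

Drug Y

Within every HbA1c level Drug Y has the higher rate, yet pooled Drug U does — Simpson's reversal.
Nothing the drug does changes HbA1c; the imbalance is an allocation artefact. With HbA1c also predicting the outcome, the pooled figure is confounded, and the within-stratum comparison is the causal one.
Within each level — low: 69.5% vs 96.0%; high: 26.7% vs 34.9% — Drug Y is higher every time.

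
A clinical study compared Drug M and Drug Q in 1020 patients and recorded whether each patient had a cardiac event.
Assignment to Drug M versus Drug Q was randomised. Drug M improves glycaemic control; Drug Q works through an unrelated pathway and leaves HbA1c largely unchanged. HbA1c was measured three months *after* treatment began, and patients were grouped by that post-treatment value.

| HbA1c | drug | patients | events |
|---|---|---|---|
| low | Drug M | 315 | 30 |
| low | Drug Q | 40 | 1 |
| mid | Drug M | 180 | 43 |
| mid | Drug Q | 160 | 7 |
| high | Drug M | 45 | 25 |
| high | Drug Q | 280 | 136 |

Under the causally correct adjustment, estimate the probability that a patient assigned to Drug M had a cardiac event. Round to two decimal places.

0.18

The stratified and pooled comparisons disagree (Drug Q wins within each HbA1c; Drug M wins overall), so the answer turns on the causal role of HbA1c.
The distribution of HbA1c is itself part of what the drug does — it is an intermediate outcome. Holding it fixed would remove that part of the effect; the total effect is the pooled difference.
So P(outcome | do(Drug M)) is just the pooled rate for Drug M: 98/540 = 0.181.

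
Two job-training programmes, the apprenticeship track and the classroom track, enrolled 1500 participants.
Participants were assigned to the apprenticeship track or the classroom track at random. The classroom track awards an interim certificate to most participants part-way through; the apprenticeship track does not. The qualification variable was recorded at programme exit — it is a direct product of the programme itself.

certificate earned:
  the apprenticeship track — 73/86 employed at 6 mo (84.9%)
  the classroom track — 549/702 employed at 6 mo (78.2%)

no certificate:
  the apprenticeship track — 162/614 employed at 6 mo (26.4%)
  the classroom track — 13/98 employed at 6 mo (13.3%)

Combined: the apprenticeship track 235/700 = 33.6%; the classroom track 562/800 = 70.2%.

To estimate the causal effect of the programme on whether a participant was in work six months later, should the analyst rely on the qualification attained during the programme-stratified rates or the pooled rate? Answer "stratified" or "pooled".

Stratifying would compare programmes among participants the programmes themselves sorted into qualification attained during the programme groups — a form of selection on an intermediate. The unconditioned pooled rates give the total causal effect.
Pooled: the apprenticeship track 33.6% vs the classroom track 70.2%; the classroom track is higher overall.

pooled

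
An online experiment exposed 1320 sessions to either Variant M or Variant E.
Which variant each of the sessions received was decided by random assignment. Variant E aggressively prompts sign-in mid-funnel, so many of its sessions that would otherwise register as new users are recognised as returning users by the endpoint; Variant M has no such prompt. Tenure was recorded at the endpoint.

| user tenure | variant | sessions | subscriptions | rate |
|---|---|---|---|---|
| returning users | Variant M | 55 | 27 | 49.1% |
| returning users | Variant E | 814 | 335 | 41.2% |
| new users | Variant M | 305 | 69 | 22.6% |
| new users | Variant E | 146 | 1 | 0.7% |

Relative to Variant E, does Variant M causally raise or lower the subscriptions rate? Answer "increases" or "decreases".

decreases

Within every user tenure level Variant M has the higher rate, yet pooled Variant E does — Simpson's reversal.
Because the variant influences user tenure, user tenure is a post-treatment mediator, not a confounder. Stratifying on it would bias the estimate; the causal effect is the crude pooled difference.
Pooled: Variant M 26.7% vs Variant E 35.0%; Variant E is higher overall.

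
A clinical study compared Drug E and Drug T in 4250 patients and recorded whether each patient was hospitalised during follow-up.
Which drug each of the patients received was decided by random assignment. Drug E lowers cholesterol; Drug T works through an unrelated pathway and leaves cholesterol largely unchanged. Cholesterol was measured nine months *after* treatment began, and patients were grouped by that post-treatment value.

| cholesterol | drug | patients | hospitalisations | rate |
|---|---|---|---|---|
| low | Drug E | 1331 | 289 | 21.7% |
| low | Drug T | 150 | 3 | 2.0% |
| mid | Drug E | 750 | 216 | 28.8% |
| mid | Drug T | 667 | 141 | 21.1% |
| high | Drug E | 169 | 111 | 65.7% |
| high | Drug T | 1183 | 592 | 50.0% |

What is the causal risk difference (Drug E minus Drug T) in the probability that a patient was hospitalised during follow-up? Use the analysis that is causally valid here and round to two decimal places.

-0.09

The cholesterol-specific comparison favours Drug T throughout, but the pooled figures favour Drug E. The question is whether to condition on cholesterol.
Cholesterol here is a post-treatment variable shaped by the drug; conditioning on it would introduce bias rather than remove it. The overall comparison is the causal one.
The causal difference is the pooled difference: 0.274 − 0.368 = -0.094.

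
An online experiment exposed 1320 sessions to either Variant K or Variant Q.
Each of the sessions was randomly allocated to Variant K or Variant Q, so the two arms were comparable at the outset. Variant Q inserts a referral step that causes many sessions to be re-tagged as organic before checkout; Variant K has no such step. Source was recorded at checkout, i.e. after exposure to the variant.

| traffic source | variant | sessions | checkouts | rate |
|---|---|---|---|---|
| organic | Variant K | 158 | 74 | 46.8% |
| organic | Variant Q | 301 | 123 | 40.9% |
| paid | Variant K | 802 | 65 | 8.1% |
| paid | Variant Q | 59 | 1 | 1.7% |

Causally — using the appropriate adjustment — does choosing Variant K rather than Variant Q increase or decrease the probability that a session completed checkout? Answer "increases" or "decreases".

The traffic source-specific comparison favours Variant K throughout, but the pooled figures favour Variant Q. The question is whether to condition on traffic source.
Because the variant influences traffic source, traffic source is a post-treatment mediator, not a confounder. Stratifying on it would bias the estimate; the causal effect is the crude pooled difference.
Pooled: Variant K 14.5% vs Variant Q 34.4%; Variant Q is higher overall.

decreases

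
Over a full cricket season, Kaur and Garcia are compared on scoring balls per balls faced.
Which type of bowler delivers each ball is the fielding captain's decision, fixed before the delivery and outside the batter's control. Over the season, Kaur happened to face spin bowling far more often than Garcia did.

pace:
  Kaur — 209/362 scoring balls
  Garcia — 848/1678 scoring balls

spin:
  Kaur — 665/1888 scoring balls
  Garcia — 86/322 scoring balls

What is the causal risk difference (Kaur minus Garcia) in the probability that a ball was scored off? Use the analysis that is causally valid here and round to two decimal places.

+0.08

Bowling type differs across players for reasons unrelated to any effect of the player itself, and it separately predicts the outcome — a classic confounder. We must compare within bowling type levels.
Adjusting over the population distribution of bowling type: 0.480·(0.577−0.505) + 0.520·(0.352−0.267) = +0.079.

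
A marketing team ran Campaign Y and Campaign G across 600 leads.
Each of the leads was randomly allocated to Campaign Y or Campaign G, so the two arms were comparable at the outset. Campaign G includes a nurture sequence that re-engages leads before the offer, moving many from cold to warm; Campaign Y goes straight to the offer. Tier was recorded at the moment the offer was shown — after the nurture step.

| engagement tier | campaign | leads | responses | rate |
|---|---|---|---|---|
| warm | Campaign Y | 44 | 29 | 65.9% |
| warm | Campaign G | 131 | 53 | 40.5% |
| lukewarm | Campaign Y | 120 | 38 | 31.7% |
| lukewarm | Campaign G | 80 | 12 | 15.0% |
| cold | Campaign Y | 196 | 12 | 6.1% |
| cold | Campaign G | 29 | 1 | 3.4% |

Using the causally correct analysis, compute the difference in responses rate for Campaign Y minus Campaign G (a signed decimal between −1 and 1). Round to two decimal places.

-0.06

Within every engagement tier level Campaign Y has the higher rate, yet pooled Campaign G does — Simpson's reversal.
Because the campaign influences engagement tier, engagement tier is a post-treatment mediator, not a confounder. Stratifying on it would bias the estimate; the causal effect is the crude pooled difference.
The causal difference is the pooled difference: 0.219 − 0.275 = -0.056.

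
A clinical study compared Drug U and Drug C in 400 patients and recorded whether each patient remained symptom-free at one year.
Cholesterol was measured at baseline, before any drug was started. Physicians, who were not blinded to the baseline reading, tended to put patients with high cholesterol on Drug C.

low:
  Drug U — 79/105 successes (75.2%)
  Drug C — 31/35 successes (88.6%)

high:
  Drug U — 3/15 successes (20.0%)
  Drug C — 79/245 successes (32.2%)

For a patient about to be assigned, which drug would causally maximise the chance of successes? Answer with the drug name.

Drug C

Within every cholesterol level Drug C has the higher rate, yet pooled Drug U does — Simpson's reversal.
Since cholesterol is a pre-existing factor (not a product of the drug) and it affects the outcome on its own, it is a confounder. The stratified rates, not the pooled rate, identify the causal effect.
Within each level — low: 75.2% vs 88.6%; high: 20.0% vs 32.2% — Drug C is higher every time.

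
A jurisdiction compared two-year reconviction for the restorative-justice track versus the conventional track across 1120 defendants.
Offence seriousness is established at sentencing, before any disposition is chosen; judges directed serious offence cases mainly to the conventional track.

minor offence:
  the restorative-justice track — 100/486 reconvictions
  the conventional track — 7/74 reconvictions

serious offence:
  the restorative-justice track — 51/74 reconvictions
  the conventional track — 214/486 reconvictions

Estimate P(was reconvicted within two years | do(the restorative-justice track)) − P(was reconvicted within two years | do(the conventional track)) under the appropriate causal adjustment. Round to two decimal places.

+0.18

Offence seriousness satisfies the back-door criterion: it is not a descendant of the disposition, and it blocks the spurious path from disposition to outcome. Adjusting for it (i.e., using the within-offence seriousness rates) gives the causal effect.
Adjusting over the population distribution of offence seriousness: 0.500·(0.206−0.095) + 0.500·(0.689−0.440) = +0.180.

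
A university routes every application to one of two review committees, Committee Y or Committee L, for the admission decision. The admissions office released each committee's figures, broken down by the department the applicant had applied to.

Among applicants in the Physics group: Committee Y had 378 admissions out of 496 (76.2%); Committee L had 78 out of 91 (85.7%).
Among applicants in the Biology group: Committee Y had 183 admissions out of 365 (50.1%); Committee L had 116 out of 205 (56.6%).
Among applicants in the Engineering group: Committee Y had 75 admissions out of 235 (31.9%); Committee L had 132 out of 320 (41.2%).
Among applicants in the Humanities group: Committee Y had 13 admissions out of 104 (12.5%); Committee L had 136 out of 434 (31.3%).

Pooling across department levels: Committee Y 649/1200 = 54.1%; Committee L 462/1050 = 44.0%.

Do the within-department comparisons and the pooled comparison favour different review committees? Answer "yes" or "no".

Within each department level (Physics 76.2% vs 85.7%; Biology 50.1% vs 56.6%; Engineering 31.9% vs 41.2%; Humanities 12.5% vs 31.3%), Committee L has the higher rate every time. Pooled: 54.1% vs 44.0% — Committee Y has the higher rate overall. The two comparisons disagree.

yes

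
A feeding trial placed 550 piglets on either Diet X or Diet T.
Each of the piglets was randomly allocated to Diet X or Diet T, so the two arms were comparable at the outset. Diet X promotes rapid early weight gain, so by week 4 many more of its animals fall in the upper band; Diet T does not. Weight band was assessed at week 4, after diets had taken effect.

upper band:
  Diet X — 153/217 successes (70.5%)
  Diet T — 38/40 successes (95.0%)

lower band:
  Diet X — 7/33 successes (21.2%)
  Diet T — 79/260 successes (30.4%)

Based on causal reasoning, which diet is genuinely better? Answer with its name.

Diet X

Within every week-4 weight band level Diet T has the higher rate, yet pooled Diet X does — Simpson's reversal.
Week-4 weight band is recorded after the diet and is itself shifted by it — it sits on the causal path from diet to outcome. Conditioning on a mediator would strip out part of the effect we want; the pooled comparison gives the total causal effect.
Pooled: Diet X 64.0% vs Diet T 39.0%; Diet X is higher overall.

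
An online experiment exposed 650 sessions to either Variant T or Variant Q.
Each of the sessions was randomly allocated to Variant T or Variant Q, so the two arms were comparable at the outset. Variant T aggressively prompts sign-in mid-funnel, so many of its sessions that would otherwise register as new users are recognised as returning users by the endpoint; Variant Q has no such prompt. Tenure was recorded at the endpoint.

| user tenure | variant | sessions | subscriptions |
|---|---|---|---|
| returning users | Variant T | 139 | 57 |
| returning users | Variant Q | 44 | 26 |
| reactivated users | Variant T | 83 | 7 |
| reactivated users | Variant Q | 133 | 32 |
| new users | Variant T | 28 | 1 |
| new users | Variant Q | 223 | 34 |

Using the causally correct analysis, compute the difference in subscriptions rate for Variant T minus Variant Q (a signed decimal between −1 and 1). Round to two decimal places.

+0.03

The distribution of user tenure is itself part of what the variant does — it is an intermediate outcome. Holding it fixed would remove that part of the effect; the total effect is the pooled difference.
The causal difference is the pooled difference: 0.260 − 0.230 = +0.030.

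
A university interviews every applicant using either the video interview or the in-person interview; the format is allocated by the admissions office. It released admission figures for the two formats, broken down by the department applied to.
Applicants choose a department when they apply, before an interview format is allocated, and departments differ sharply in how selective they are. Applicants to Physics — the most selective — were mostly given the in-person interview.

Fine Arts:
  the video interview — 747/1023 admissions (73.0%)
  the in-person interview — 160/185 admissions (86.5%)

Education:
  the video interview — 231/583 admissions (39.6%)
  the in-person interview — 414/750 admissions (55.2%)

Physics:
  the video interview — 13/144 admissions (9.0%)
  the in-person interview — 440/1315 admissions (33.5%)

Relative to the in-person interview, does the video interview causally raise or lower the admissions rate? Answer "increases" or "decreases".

decreases

Here department is a common cause — it drives both which interview format a case falls under and the outcome. The crude comparison mixes populations; the stratum-specific rates are the causally relevant ones.
Within each level — Fine Arts: 73.0% vs 86.5%; Education: 39.6% vs 55.2%; Physics: 9.0% vs 33.5% — the in-person interview is higher every time.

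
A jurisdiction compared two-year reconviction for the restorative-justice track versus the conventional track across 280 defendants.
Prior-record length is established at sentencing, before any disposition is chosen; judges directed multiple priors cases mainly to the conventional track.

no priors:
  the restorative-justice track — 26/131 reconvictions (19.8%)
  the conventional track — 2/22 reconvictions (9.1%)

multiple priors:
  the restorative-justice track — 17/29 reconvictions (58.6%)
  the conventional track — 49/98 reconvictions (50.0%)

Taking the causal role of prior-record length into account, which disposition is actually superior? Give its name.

the conventional track

the conventional track is lower inside every prior-record length stratum but the restorative-justice track is lower in aggregate. Whether to stratify depends on how prior-record length relates to the disposition.
Prior-record length satisfies the back-door criterion: it is not a descendant of the disposition, and it blocks the spurious path from disposition to outcome. Adjusting for it (i.e., using the within-prior-record length rates) gives the causal effect.
Within each level — no priors: 19.8% vs 9.1%; multiple priors: 58.6% vs 50.0% — the conventional track is lower every time.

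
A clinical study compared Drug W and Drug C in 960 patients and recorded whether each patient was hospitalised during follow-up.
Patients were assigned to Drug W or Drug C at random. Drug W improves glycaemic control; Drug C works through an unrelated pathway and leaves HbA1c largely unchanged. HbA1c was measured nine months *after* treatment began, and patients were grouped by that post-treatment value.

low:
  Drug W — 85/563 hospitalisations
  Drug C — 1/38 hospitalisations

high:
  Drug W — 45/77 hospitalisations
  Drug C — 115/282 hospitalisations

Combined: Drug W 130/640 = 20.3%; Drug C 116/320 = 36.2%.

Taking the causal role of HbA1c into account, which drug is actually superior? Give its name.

Stratifying would compare drugs among patients the drugs themselves sorted into HbA1c groups — a form of selection on an intermediate. The unconditioned pooled rates give the total causal effect.
Pooled: Drug W 20.3% vs Drug C 36.2%; Drug W is lower overall.

Drug W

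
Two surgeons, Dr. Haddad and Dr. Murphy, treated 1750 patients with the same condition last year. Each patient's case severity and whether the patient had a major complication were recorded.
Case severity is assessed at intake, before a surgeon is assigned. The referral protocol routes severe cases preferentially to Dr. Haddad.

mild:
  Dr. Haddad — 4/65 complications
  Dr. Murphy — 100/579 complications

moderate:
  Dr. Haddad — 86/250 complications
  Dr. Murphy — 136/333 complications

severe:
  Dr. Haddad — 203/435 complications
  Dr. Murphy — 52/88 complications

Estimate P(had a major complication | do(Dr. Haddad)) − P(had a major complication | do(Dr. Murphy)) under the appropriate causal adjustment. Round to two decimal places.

The stratified and pooled comparisons disagree (Dr. Haddad wins within each case severity; Dr. Murphy wins overall), so the answer turns on the causal role of case severity.
Case severity differs across surgeons for reasons unrelated to any effect of the surgeon itself, and it separately predicts the outcome — a classic confounder. We must compare within case severity levels.
Adjusting over the population distribution of case severity: 0.368·(0.062−0.173) + 0.333·(0.344−0.408) + 0.299·(0.467−0.591) = -0.099.

-0.10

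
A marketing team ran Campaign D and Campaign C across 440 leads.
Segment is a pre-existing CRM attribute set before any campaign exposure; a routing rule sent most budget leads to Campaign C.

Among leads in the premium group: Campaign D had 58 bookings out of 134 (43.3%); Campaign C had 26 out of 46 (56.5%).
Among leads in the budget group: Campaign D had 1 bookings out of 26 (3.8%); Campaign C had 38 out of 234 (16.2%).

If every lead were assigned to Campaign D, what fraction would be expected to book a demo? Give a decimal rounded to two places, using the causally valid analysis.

0.20

Campaign C is higher inside every customer segment stratum but Campaign D is higher in aggregate. Whether to stratify depends on how customer segment relates to the campaign.
The imbalance in customer segment arose from how leads were allocated, not from anything the campaign did; and customer segment independently affects the outcome. The pooled gap is confounded — condition on customer segment.
Standardising Campaign D to the population customer segment mix: 0.409·58/134 + 0.591·1/26 = 0.200.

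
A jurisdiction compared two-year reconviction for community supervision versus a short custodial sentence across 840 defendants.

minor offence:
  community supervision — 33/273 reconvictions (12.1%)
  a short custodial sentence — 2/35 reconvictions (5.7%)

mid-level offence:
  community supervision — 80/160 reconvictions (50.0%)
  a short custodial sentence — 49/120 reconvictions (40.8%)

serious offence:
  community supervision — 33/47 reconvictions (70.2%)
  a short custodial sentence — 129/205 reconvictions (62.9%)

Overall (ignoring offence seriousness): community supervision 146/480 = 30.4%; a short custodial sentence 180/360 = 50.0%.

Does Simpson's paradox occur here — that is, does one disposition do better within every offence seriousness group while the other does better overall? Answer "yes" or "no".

Within each offence seriousness level (minor offence 12.1% vs 5.7%; mid-level offence 50.0% vs 40.8%; serious offence 70.2% vs 62.9%), a short custodial sentence has the lower rate every time. Pooled: 30.4% vs 50.0% — community supervision has the lower rate overall. The two comparisons disagree.

yes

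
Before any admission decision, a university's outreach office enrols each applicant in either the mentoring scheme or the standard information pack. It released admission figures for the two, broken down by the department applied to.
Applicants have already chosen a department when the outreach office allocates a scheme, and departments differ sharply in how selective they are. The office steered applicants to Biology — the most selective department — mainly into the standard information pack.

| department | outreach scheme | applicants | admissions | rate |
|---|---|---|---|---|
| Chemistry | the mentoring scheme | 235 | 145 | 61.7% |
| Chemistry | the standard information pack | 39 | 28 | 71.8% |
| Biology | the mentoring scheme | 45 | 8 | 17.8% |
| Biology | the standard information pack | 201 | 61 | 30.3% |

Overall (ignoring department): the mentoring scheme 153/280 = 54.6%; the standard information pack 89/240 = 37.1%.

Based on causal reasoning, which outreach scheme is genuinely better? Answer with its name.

Within every department level the standard information pack has the higher rate, yet pooled the mentoring scheme does — Simpson's reversal.
The imbalance in department arose from how applicants were allocated, not from anything the outreach scheme did; and department independently affects the outcome. The pooled gap is confounded — condition on department.
Within each level — Chemistry: 61.7% vs 71.8%; Biology: 17.8% vs 30.3% — the standard information pack is higher every time.

the standard information pack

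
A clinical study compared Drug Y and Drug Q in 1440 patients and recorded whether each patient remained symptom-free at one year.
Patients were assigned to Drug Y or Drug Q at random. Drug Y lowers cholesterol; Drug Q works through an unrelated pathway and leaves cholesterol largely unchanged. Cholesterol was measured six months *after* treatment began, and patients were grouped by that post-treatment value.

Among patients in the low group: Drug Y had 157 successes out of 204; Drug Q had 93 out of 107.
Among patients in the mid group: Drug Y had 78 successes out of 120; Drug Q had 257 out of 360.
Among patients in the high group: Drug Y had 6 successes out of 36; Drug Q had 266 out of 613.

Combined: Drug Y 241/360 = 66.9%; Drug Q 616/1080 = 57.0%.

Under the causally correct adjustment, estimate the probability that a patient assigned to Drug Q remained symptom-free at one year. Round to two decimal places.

Drug Q is higher inside every cholesterol stratum but Drug Y is higher in aggregate. Whether to stratify depends on how cholesterol relates to the drug.
The distribution of cholesterol is itself part of what the drug does — it is an intermediate outcome. Holding it fixed would remove that part of the effect; the total effect is the pooled difference.
So P(outcome | do(Drug Q)) is just the pooled rate for Drug Q: 616/1080 = 0.570.

0.57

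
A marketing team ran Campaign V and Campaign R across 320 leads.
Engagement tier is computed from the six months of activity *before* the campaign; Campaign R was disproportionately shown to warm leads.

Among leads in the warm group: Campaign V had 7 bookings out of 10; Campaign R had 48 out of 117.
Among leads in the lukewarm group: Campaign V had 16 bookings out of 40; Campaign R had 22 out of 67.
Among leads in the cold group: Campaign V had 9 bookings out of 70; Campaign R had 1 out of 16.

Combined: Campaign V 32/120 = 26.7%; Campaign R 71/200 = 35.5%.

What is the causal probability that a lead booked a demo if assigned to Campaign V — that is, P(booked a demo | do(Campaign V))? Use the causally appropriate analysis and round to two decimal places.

The stratified and pooled comparisons disagree (Campaign V wins within each engagement tier; Campaign R wins overall), so the answer turns on the causal role of engagement tier.
Here engagement tier is a common cause — it drives both which campaign a case falls under and the outcome. The crude comparison mixes populations; the stratum-specific rates are the causally relevant ones.
Standardising Campaign V to the population engagement tier mix: 0.397·7/10 + 0.334·16/40 + 0.269·9/70 = 0.446.

0.45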